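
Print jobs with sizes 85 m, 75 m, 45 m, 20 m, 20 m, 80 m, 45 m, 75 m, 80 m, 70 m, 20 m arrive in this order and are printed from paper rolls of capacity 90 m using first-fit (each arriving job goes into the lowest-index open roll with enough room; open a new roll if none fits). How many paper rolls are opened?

8

  85 → roll 1 (new)  [load 85/90]
  75 → roll 2 (new)  [load 75/90]
  45 → roll 3 (new)  [load 45/90]
  20 → roll 3  [load 65/90]
  20 → roll 3  [load 85/90]
  80 → roll 4 (new)  [load 80/90]
  45 → roll 5 (new)  [load 45/90]
  75 → roll 6 (new)  [load 75/90]
  80 → roll 7 (new)  [load 80/90]
  70 → roll 8 (new)  [load 70/90]
  20 → roll 5  [load 65/90]
8 paper rolls opened.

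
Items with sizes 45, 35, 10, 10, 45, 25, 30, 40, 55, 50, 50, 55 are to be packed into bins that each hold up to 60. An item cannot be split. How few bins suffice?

9

Total = 55 + 55 + 50 + 50 + 45 + 45 + 40 + 35 + 30 + 25 + 10 + 10 = 450.
Lower bound: ⌈450/60⌉ = 8 bins.
A packing using 9 bins:
  bin 1: 55 = 55
  bin 2: 55 = 55
  bin 3: 50 + 10 = 60
  bin 4: 50 + 10 = 60
  bin 5: 45 = 45
  bin 6: 45 = 45
  bin 7: 40 = 40
  bin 8: 35 + 25 = 60
  bin 9: 30 = 30
No arrangement into 8 bins stays within capacity, so 9 is optimal.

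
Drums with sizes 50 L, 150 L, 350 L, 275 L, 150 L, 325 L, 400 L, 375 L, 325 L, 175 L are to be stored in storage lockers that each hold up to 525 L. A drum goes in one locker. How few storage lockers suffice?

6

Total = 400 + 375 + 350 + 325 + 325 + 275 + 175 + 150 + 150 + 50 = 2575 L.
Lower bound: ⌈2575/525⌉ = 5 storage lockers.
Also, 6 drums each exceed 525/2 L, and no two of those can share a locker, so at least 6 storage lockers are needed.
A packing using 6 storage lockers:
  locker 1: 400 + 50 = 450
  locker 2: 375 + 150 = 525
  locker 3: 350 + 175 = 525
  locker 4: 325 + 150 = 475
  locker 5: 325 = 325
  locker 6: 275 = 275
This matches the lower bound, so 6 is optimal.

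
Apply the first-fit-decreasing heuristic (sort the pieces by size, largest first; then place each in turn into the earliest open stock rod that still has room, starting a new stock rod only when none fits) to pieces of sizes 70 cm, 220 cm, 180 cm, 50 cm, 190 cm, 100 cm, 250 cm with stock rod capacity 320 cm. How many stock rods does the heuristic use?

Sorted descending: 250, 220, 190, 180, 100, 70, 50.
  250 → stock rod 1 (new)  [load 250/320]
  220 → stock rod 2 (new)  [load 220/320]
  190 → stock rod 3 (new)  [load 190/320]
  180 → stock rod 4 (new)  [load 180/320]
  100 → stock rod 2  [load 320/320]
  70 → stock rod 1  [load 320/320]
  50 → stock rod 3  [load 240/320]
4 stock rods opened.

4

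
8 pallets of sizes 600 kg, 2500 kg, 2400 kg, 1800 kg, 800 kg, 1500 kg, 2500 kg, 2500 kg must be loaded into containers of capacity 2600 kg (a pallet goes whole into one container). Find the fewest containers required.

Total = 2500 + 2500 + 2500 + 2400 + 1800 + 1500 + 800 + 600 = 14600 kg.
Lower bound: ⌈14600/2600⌉ = 6 containers.
A packing using 6 containers:
  container 1: 2500 = 2500
  container 2: 2500 = 2500
  container 3: 2500 = 2500
  container 4: 2400 = 2400
  container 5: 1800 + 800 = 2600
  container 6: 1500 + 600 = 2100
This matches the lower bound, so 6 is optimal.

6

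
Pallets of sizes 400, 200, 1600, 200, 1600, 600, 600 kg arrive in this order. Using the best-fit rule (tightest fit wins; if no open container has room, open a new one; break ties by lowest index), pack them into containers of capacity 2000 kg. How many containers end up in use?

3

  400 → container 1 (new)  [load 400/2000]
  200 → container 1  [load 600/2000]
  1600 → container 2 (new)  [load 1600/2000]
  200 → container 2  [load 1800/2000]
  1600 → container 3 (new)  [load 1600/2000]
  600 → container 1  [load 1200/2000]
  600 → container 1  [load 1800/2000]
3 containers opened.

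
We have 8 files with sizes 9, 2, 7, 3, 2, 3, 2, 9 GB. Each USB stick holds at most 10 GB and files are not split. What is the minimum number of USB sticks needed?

4

Total = 9 + 9 + 7 + 3 + 3 + 2 + 2 + 2 = 37 GB.
Lower bound: ⌈37/10⌉ = 4 USB sticks.
A packing using 4 USB sticks:
  USB stick 1: 9 = 9
  USB stick 2: 9 = 9
  USB stick 3: 7 + 3 = 10
  USB stick 4: 3 + 2 + 2 + 2 = 9
This matches the lower bound, so 4 is optimal.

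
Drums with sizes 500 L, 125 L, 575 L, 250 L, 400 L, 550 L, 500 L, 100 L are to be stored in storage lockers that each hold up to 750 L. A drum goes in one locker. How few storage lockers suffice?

5

Total = 575 + 550 + 500 + 500 + 400 + 250 + 125 + 100 = 3000 L.
Lower bound: ⌈3000/750⌉ = 4 storage lockers.
Also, 5 drums each exceed 375 L, and no two of those can share a locker, so at least 5 storage lockers are needed.
A packing using 5 storage lockers:
  locker 1: 575 + 125 = 700
  locker 2: 550 + 100 = 650
  locker 3: 500 + 250 = 750
  locker 4: 500 = 500
  locker 5: 400 = 400
This matches the lower bound, so 5 is optimal.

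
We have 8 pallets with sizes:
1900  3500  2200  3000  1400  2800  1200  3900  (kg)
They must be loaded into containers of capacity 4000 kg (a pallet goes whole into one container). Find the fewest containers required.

Total = 3900 + 3500 + 3000 + 2800 + 2200 + 1900 + 1400 + 1200 = 19900 kg.
Lower bound: ⌈19900/4000⌉ = 5 containers.
A packing using 6 containers:
  container 1: 3900 = 3900
  container 2: 3500 = 3500
  container 3: 3000 = 3000
  container 4: 2800 + 1200 = 4000
  container 5: 2200 + 1400 = 3600
  container 6: 1900 = 1900
No arrangement into 5 containers stays within capacity, so 6 is optimal.

6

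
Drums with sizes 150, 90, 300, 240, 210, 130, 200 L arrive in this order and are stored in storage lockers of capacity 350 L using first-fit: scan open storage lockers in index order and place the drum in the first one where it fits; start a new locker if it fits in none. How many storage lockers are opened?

5

  150 → locker 1 (new)  [load 150/350]
  90 → locker 1  [load 240/350]
  300 → locker 2 (new)  [load 300/350]
  240 → locker 3 (new)  [load 240/350]
  210 → locker 4 (new)  [load 210/350]
  130 → locker 4  [load 340/350]
  200 → locker 5 (new)  [load 200/350]
5 storage lockers opened.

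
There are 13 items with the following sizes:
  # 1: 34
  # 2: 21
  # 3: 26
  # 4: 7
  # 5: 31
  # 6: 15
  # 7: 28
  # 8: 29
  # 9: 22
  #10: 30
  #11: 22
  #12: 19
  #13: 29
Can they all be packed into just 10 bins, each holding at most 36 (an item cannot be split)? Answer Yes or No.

No

Total = 313; ⌈313/36⌉ = 9.
11 items each exceed half the capacity and cannot share a bin, forcing at least 11 bins.
At least 11 bins are required, but only 10 are allowed.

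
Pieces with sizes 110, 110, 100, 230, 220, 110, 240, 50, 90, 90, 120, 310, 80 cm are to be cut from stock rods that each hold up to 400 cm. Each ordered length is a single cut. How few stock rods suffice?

Total = 310 + 240 + 230 + 220 + 120 + 110 + 110 + 110 + 100 + 90 + 90 + 80 + 50 = 1860 cm.
Lower bound: ⌈1860/400⌉ = 5 stock rods.
A packing using 5 stock rods:
  stock rod 1: 310 + 90 = 400
  stock rod 2: 240 + 120 = 360
  stock rod 3: 230 + 110 + 50 = 390
  stock rod 4: 220 + 110 = 330
  stock rod 5: 110 + 100 + 90 + 80 = 380
This matches the lower bound, so 5 is optimal.

5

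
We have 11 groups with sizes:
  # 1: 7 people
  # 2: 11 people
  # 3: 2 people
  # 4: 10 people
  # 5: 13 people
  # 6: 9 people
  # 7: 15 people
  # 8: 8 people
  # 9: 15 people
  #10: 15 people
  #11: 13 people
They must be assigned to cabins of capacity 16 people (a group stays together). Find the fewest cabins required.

9

Total = 15 + 15 + 15 + 13 + 13 + 11 + 10 + 9 + 8 + 7 + 2 = 118 people.
Lower bound: ⌈118/16⌉ = 8 cabins.
A packing using 9 cabins:
  cabin 1: 15 = 15
  cabin 2: 15 = 15
  cabin 3: 15 = 15
  cabin 4: 13 + 2 = 15
  cabin 5: 13 = 13
  cabin 6: 11 = 11
  cabin 7: 10 = 10
  cabin 8: 9 + 7 = 16
  cabin 9: 8 = 8
No arrangement into 8 cabins stays within capacity, so 9 is optimal.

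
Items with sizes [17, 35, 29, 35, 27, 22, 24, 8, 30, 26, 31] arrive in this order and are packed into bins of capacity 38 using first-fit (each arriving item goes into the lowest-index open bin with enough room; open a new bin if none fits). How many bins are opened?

  17 → bin 1 (new)  [load 17/38]
  35 → bin 2 (new)  [load 35/38]
  29 → bin 3 (new)  [load 29/38]
  35 → bin 4 (new)  [load 35/38]
  27 → bin 5 (new)  [load 27/38]
  22 → bin 6 (new)  [load 22/38]
  24 → bin 7 (new)  [load 24/38]
  8 → bin 1  [load 25/38]
  30 → bin 8 (new)  [load 30/38]
  26 → bin 9 (new)  [load 26/38]
  31 → bin 10 (new)  [load 31/38]
10 bins opened.

10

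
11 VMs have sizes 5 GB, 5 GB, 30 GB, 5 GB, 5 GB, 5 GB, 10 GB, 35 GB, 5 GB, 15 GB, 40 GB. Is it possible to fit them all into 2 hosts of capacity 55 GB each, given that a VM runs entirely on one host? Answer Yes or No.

No

Total = 160 GB; ⌈160/55⌉ = 3.
At least 3 hosts are required, but only 2 are allowed.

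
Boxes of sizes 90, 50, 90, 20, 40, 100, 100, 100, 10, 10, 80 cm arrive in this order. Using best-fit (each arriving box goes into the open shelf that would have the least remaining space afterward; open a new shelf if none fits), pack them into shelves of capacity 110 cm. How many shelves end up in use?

  90 → shelf 1 (new)  [load 90/110]
  50 → shelf 2 (new)  [load 50/110]
  90 → shelf 3 (new)  [load 90/110]
  20 → shelf 1  [load 110/110]
  40 → shelf 2  [load 90/110]
  100 → shelf 4 (new)  [load 100/110]
  100 → shelf 5 (new)  [load 100/110]
  100 → shelf 6 (new)  [load 100/110]
  10 → shelf 4  [load 110/110]
  10 → shelf 5  [load 110/110]
  80 → shelf 7 (new)  [load 80/110]
7 shelves opened.

7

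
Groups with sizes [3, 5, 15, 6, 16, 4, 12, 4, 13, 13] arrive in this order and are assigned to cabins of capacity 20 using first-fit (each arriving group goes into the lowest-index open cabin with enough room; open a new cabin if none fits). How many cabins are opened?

  3 → cabin 1 (new)  [load 3/20]
  5 → cabin 1  [load 8/20]
  15 → cabin 2 (new)  [load 15/20]
  6 → cabin 1  [load 14/20]
  16 → cabin 3 (new)  [load 16/20]
  4 → cabin 1  [load 18/20]
  12 → cabin 4 (new)  [load 12/20]
  4 → cabin 2  [load 19/20]
  13 → cabin 5 (new)  [load 13/20]
  13 → cabin 6 (new)  [load 13/20]
6 cabins opened.

6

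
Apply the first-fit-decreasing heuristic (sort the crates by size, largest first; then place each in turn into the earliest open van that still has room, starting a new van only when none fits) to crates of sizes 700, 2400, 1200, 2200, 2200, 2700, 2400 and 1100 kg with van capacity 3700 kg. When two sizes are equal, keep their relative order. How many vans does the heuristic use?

5

Sorted descending: 2700, 2400, 2400, 2200, 2200, 1200, 1100, 700.
  2700 → van 1 (new)  [load 2700/3700]
  2400 → van 2 (new)  [load 2400/3700]
  2400 → van 3 (new)  [load 2400/3700]
  2200 → van 4 (new)  [load 2200/3700]
  2200 → van 5 (new)  [load 2200/3700]
  1200 → van 2  [load 3600/3700]
  1100 → van 3  [load 3500/3700]
  700 → van 1  [load 3400/3700]
5 vans opened.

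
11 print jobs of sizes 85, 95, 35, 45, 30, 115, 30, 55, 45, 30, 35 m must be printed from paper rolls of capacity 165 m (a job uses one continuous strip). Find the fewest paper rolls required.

Total = 115 + 95 + 85 + 55 + 45 + 45 + 35 + 35 + 30 + 30 + 30 = 600 m.
Lower bound: ⌈600/165⌉ = 4 paper rolls.
A packing using 4 paper rolls:
  roll 1: 115 + 45 = 160
  roll 2: 95 + 55 = 150
  roll 3: 85 + 45 + 35 = 165
  roll 4: 35 + 30 + 30 + 30 = 125
This matches the lower bound, so 4 is optimal.

4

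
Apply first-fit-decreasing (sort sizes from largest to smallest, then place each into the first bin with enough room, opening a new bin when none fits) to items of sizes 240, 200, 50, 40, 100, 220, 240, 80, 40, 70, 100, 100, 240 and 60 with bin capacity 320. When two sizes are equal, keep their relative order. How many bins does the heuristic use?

Sorted descending: 240, 240, 240, 220, 200, 100, 100, 100, 80, 70, 60, 50, 40, 40.
  240 → bin 1 (new)  [load 240/320]
  240 → bin 2 (new)  [load 240/320]
  240 → bin 3 (new)  [load 240/320]
  220 → bin 4 (new)  [load 220/320]
  200 → bin 5 (new)  [load 200/320]
  100 → bin 4  [load 320/320]
  100 → bin 5  [load 300/320]
  100 → bin 6 (new)  [load 100/320]
  80 → bin 1  [load 320/320]
  70 → bin 2  [load 310/320]
  60 → bin 3  [load 300/320]
  50 → bin 6  [load 150/320]
  40 → bin 6  [load 190/320]
  40 → bin 6  [load 230/320]
6 bins opened.

6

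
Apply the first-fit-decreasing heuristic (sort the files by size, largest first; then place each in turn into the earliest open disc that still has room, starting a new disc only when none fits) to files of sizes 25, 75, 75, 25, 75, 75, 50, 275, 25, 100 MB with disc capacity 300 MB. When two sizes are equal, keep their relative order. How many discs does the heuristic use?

3

Sorted descending: 275, 100, 75, 75, 75, 75, 50, 25, 25, 25.
  275 → disc 1 (new)  [load 275/300]
  100 → disc 2 (new)  [load 100/300]
  75 → disc 2  [load 175/300]
  75 → disc 2  [load 250/300]
  75 → disc 3 (new)  [load 75/300]
  75 → disc 3  [load 150/300]
  50 → disc 2  [load 300/300]
  25 → disc 1  [load 300/300]
  25 → disc 3  [load 175/300]
  25 → disc 3  [load 200/300]
3 discs opened.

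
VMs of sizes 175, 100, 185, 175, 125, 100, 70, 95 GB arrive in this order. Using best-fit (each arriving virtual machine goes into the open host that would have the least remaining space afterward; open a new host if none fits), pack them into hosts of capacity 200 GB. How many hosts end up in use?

  175 → host 1 (new)  [load 175/200]
  100 → host 2 (new)  [load 100/200]
  185 → host 3 (new)  [load 185/200]
  175 → host 4 (new)  [load 175/200]
  125 → host 5 (new)  [load 125/200]
  100 → host 2  [load 200/200]
  70 → host 5  [load 195/200]
  95 → host 6 (new)  [load 95/200]
6 hosts opened.

6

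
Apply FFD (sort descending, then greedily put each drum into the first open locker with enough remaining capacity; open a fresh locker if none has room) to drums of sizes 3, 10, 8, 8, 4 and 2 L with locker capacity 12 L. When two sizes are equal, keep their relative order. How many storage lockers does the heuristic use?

Sorted descending: 10, 8, 8, 4, 3, 2.
  10 → locker 1 (new)  [load 10/12]
  8 → locker 2 (new)  [load 8/12]
  8 → locker 3 (new)  [load 8/12]
  4 → locker 2  [load 12/12]
  3 → locker 3  [load 11/12]
  2 → locker 1  [load 12/12]
3 storage lockers opened.

3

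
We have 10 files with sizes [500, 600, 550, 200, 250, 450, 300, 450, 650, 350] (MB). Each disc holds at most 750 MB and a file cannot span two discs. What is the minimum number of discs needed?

7

Total = 650 + 600 + 550 + 500 + 450 + 450 + 350 + 300 + 250 + 200 = 4300 MB.
Lower bound: ⌈4300/750⌉ = 6 discs.
A packing using 7 discs:
  disc 1: 650 = 650
  disc 2: 600 = 600
  disc 3: 550 + 200 = 750
  disc 4: 500 + 250 = 750
  disc 5: 450 + 300 = 750
  disc 6: 450 = 450
  disc 7: 350 = 350
No arrangement into 6 discs stays within capacity, so 7 is optimal.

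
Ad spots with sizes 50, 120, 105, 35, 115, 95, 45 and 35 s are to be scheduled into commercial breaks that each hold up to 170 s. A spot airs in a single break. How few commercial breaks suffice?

Total = 120 + 115 + 105 + 95 + 50 + 45 + 35 + 35 = 600 s.
Lower bound: ⌈600/170⌉ = 4 commercial breaks.
A packing using 4 commercial breaks:
  break 1: 120 + 50 = 170
  break 2: 115 + 45 = 160
  break 3: 105 + 35 = 140
  break 4: 95 + 35 = 130
This matches the lower bound, so 4 is optimal.

4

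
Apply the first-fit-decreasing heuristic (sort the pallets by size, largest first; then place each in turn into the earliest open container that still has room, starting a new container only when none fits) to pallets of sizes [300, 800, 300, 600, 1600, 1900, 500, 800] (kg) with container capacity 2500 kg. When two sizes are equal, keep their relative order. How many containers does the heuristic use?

3

Sorted descending: 1900, 1600, 800, 800, 600, 500, 300, 300.
  1900 → container 1 (new)  [load 1900/2500]
  1600 → container 2 (new)  [load 1600/2500]
  800 → container 2  [load 2400/2500]
  800 → container 3 (new)  [load 800/2500]
  600 → container 1  [load 2500/2500]
  500 → container 3  [load 1300/2500]
  300 → container 3  [load 1600/2500]
  300 → container 3  [load 1900/2500]
3 containers opened.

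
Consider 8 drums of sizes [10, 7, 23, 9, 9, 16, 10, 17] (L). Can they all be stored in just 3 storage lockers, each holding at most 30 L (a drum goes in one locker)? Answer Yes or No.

No

Total = 101 L; ⌈101/30⌉ = 4.
At least 4 storage lockers are required, but only 3 are allowed.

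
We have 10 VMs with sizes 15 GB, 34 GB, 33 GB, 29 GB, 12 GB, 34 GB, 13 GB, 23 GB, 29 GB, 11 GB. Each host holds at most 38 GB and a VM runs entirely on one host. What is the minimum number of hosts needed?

7

Total = 34 + 34 + 33 + 29 + 29 + 23 + 15 + 13 + 12 + 11 = 233 GB.
Lower bound: ⌈233/38⌉ = 7 hosts.
A packing using 7 hosts:
  host 1: 34 = 34
  host 2: 34 = 34
  host 3: 33 = 33
  host 4: 29 = 29
  host 5: 29 = 29
  host 6: 23 + 15 = 38
  host 7: 13 + 12 + 11 = 36
This matches the lower bound, so 7 is optimal.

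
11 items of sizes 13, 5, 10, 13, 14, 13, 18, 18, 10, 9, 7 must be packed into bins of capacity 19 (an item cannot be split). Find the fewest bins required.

Total = 18 + 18 + 14 + 13 + 13 + 13 + 10 + 10 + 9 + 7 + 5 = 130.
Lower bound: ⌈130/19⌉ = 7 bins.
Also, 8 items each exceed 19/2, and no two of those can share a bin, so at least 8 bins are needed.
A packing using 8 bins:
  bin 1: 18 = 18
  bin 2: 18 = 18
  bin 3: 14 + 5 = 19
  bin 4: 13 = 13
  bin 5: 13 = 13
  bin 6: 13 = 13
  bin 7: 10 + 9 = 19
  bin 8: 10 + 7 = 17
This matches the lower bound, so 8 is optimal.

8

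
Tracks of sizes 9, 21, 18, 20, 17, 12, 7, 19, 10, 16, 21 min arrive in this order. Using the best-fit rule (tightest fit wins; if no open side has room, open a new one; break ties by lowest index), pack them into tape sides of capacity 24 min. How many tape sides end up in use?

  9 → side 1 (new)  [load 9/24]
  21 → side 2 (new)  [load 21/24]
  18 → side 3 (new)  [load 18/24]
  20 → side 4 (new)  [load 20/24]
  17 → side 5 (new)  [load 17/24]
  12 → side 1  [load 21/24]
  7 → side 5  [load 24/24]
  19 → side 6 (new)  [load 19/24]
  10 → side 7 (new)  [load 10/24]
  16 → side 8 (new)  [load 16/24]
  21 → side 9 (new)  [load 21/24]
9 tape sides opened.

9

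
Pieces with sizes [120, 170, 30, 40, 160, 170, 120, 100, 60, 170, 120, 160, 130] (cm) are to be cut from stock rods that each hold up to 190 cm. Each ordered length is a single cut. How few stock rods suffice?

Total = 170 + 170 + 170 + 160 + 160 + 130 + 120 + 120 + 120 + 100 + 60 + 40 + 30 = 1550 cm.
Lower bound: ⌈1550/190⌉ = 9 stock rods.
Also, 10 pieces each exceed 95 cm, and no two of those can share a stock rod, so at least 10 stock rods are needed.
A packing using 10 stock rods:
  stock rod 1: 170 = 170
  stock rod 2: 170 = 170
  stock rod 3: 170 = 170
  stock rod 4: 160 + 30 = 190
  stock rod 5: 160 = 160
  stock rod 6: 130 + 60 = 190
  stock rod 7: 120 + 40 = 160
  stock rod 8: 120 = 120
  stock rod 9: 120 = 120
  stock rod 10: 100 = 100
This matches the lower bound, so 10 is optimal.

10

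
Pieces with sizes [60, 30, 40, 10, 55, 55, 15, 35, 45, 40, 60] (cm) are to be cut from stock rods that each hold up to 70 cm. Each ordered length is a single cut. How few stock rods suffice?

Total = 60 + 60 + 55 + 55 + 45 + 40 + 40 + 35 + 30 + 15 + 10 = 445 cm.
Lower bound: ⌈445/70⌉ = 7 stock rods.
A packing using 8 stock rods:
  stock rod 1: 60 + 10 = 70
  stock rod 2: 60 = 60
  stock rod 3: 55 + 15 = 70
  stock rod 4: 55 = 55
  stock rod 5: 45 = 45
  stock rod 6: 40 + 30 = 70
  stock rod 7: 40 = 40
  stock rod 8: 35 = 35
No arrangement into 7 stock rods stays within capacity, so 8 is optimal.

8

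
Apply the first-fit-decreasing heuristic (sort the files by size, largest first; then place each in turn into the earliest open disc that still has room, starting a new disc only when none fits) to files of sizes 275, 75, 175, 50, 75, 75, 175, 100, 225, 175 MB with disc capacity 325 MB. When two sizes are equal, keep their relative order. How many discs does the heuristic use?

Sorted descending: 275, 225, 175, 175, 175, 100, 75, 75, 75, 50.
  275 → disc 1 (new)  [load 275/325]
  225 → disc 2 (new)  [load 225/325]
  175 → disc 3 (new)  [load 175/325]
  175 → disc 4 (new)  [load 175/325]
  175 → disc 5 (new)  [load 175/325]
  100 → disc 2  [load 325/325]
  75 → disc 3  [load 250/325]
  75 → disc 3  [load 325/325]
  75 → disc 4  [load 250/325]
  50 → disc 1  [load 325/325]
5 discs opened.

5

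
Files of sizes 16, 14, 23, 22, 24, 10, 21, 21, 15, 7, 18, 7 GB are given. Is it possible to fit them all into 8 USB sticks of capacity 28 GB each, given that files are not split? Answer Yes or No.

Total = 198 GB; ⌈198/28⌉ = 8.
The bound of 8 does not rule out 8, but exhaustive search shows no assignment into 8 USB sticks of capacity 28 GB exists — the minimum is 9.

No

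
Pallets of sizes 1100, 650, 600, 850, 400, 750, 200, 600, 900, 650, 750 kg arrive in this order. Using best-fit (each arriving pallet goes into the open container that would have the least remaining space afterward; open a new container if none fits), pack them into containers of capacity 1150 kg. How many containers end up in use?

9

  1100 → container 1 (new)  [load 1100/1150]
  650 → container 2 (new)  [load 650/1150]
  600 → container 3 (new)  [load 600/1150]
  850 → container 4 (new)  [load 850/1150]
  400 → container 2  [load 1050/1150]
  750 → container 5 (new)  [load 750/1150]
  200 → container 4  [load 1050/1150]
  600 → container 6 (new)  [load 600/1150]
  900 → container 7 (new)  [load 900/1150]
  650 → container 8 (new)  [load 650/1150]
  750 → container 9 (new)  [load 750/1150]
9 containers opened.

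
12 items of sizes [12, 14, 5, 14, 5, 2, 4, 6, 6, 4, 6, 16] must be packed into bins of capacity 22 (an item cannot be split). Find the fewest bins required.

5

Total = 16 + 14 + 14 + 12 + 6 + 6 + 6 + 5 + 5 + 4 + 4 + 2 = 94.
Lower bound: ⌈94/22⌉ = 5 bins.
A packing using 5 bins:
  bin 1: 16 + 6 = 22
  bin 2: 14 + 6 + 2 = 22
  bin 3: 14 + 6 = 20
  bin 4: 12 + 5 + 5 = 22
  bin 5: 4 + 4 = 8
This matches the lower bound, so 5 is optimal.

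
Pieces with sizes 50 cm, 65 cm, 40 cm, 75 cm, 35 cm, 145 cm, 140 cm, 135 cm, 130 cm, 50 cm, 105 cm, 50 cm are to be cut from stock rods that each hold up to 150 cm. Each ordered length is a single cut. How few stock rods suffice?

Total = 145 + 140 + 135 + 130 + 105 + 75 + 65 + 50 + 50 + 50 + 40 + 35 = 1020 cm.
Lower bound: ⌈1020/150⌉ = 7 stock rods.
A packing using 8 stock rods:
  stock rod 1: 145 = 145
  stock rod 2: 140 = 140
  stock rod 3: 135 = 135
  stock rod 4: 130 = 130
  stock rod 5: 105 + 40 = 145
  stock rod 6: 75 + 65 = 140
  stock rod 7: 50 + 50 + 50 = 150
  stock rod 8: 35 = 35
No arrangement into 7 stock rods stays within capacity, so 8 is optimal.

8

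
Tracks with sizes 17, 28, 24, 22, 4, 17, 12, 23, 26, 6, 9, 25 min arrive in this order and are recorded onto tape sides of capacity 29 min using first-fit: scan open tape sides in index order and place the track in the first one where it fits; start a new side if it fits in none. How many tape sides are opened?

  17 → side 1 (new)  [load 17/29]
  28 → side 2 (new)  [load 28/29]
  24 → side 3 (new)  [load 24/29]
  22 → side 4 (new)  [load 22/29]
  4 → side 1  [load 21/29]
  17 → side 5 (new)  [load 17/29]
  12 → side 5  [load 29/29]
  23 → side 6 (new)  [load 23/29]
  26 → side 7 (new)  [load 26/29]
  6 → side 1  [load 27/29]
  9 → side 8 (new)  [load 9/29]
  25 → side 9 (new)  [load 25/29]
9 tape sides opened.

9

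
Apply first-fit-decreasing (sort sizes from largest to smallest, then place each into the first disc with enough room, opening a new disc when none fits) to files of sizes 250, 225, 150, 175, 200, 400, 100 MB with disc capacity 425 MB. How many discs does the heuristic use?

4

Sorted descending: 400, 250, 225, 200, 175, 150, 100.
  400 → disc 1 (new)  [load 400/425]
  250 → disc 2 (new)  [load 250/425]
  225 → disc 3 (new)  [load 225/425]
  200 → disc 3  [load 425/425]
  175 → disc 2  [load 425/425]
  150 → disc 4 (new)  [load 150/425]
  100 → disc 4  [load 250/425]
4 discs opened.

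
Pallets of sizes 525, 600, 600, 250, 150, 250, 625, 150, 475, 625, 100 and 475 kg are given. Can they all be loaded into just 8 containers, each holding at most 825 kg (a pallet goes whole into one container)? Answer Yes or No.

A valid assignment using 7 containers:
  container 1: 625 + 150 = 775
  container 2: 625 + 150 = 775
  container 3: 600 + 100 = 700
  container 4: 600 = 600
  container 5: 525 + 250 = 775
  container 6: 475 + 250 = 725
  container 7: 475 = 475
That uses only 7 ≤ 8, so 8 containers are enough.

Yes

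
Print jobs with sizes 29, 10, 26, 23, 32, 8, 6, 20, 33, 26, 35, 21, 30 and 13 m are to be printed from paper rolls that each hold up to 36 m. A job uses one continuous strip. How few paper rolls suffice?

Total = 35 + 33 + 32 + 30 + 29 + 26 + 26 + 23 + 21 + 20 + 13 + 10 + 8 + 6 = 312 m.
Lower bound: ⌈312/36⌉ = 9 paper rolls.
Also, 10 print jobs each exceed 18 m, and no two of those can share a roll, so at least 10 paper rolls are needed.
A packing using 10 paper rolls:
  roll 1: 35 = 35
  roll 2: 33 = 33
  roll 3: 32 = 32
  roll 4: 30 + 6 = 36
  roll 5: 29 = 29
  roll 6: 26 + 10 = 36
  roll 7: 26 + 8 = 34
  roll 8: 23 + 13 = 36
  roll 9: 21 = 21
  roll 10: 20 = 20
This matches the lower bound, so 10 is optimal.

10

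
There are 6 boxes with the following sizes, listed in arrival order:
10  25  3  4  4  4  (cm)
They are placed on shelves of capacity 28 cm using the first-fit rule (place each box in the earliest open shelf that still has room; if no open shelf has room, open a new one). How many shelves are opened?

  10 → shelf 1 (new)  [load 10/28]
  25 → shelf 2 (new)  [load 25/28]
  3 → shelf 1  [load 13/28]
  4 → shelf 1  [load 17/28]
  4 → shelf 1  [load 21/28]
  4 → shelf 1  [load 25/28]
2 shelves opened.

2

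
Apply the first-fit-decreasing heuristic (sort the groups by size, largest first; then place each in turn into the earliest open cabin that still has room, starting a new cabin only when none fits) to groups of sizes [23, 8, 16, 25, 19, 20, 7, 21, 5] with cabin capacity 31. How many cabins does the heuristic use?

Sorted descending: 25, 23, 21, 20, 19, 16, 8, 7, 5.
  25 → cabin 1 (new)  [load 25/31]
  23 → cabin 2 (new)  [load 23/31]
  21 → cabin 3 (new)  [load 21/31]
  20 → cabin 4 (new)  [load 20/31]
  19 → cabin 5 (new)  [load 19/31]
  16 → cabin 6 (new)  [load 16/31]
  8 → cabin 2  [load 31/31]
  7 → cabin 3  [load 28/31]
  5 → cabin 1  [load 30/31]
6 cabins opened.

6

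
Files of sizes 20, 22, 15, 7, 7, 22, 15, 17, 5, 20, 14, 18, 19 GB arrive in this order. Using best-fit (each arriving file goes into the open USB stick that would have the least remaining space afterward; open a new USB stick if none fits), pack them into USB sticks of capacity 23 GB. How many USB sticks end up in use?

10

  20 → USB stick 1 (new)  [load 20/23]
  22 → USB stick 2 (new)  [load 22/23]
  15 → USB stick 3 (new)  [load 15/23]
  7 → USB stick 3  [load 22/23]
  7 → USB stick 4 (new)  [load 7/23]
  22 → USB stick 5 (new)  [load 22/23]
  15 → USB stick 4  [load 22/23]
  17 → USB stick 6 (new)  [load 17/23]
  5 → USB stick 6  [load 22/23]
  20 → USB stick 7 (new)  [load 20/23]
  14 → USB stick 8 (new)  [load 14/23]
  18 → USB stick 9 (new)  [load 18/23]
  19 → USB stick 10 (new)  [load 19/23]
10 USB sticks opened.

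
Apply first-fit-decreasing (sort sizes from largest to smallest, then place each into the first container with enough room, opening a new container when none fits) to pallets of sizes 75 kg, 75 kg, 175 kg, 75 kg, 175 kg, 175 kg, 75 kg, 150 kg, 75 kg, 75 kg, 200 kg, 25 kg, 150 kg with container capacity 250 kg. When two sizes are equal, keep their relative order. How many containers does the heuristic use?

Sorted descending: 200, 175, 175, 175, 150, 150, 75, 75, 75, 75, 75, 75, 25.
  200 → container 1 (new)  [load 200/250]
  175 → container 2 (new)  [load 175/250]
  175 → container 3 (new)  [load 175/250]
  175 → container 4 (new)  [load 175/250]
  150 → container 5 (new)  [load 150/250]
  150 → container 6 (new)  [load 150/250]
  75 → container 2  [load 250/250]
  75 → container 3  [load 250/250]
  75 → container 4  [load 250/250]
  75 → container 5  [load 225/250]
  75 → container 6  [load 225/250]
  75 → container 7 (new)  [load 75/250]
  25 → container 1  [load 225/250]
7 containers opened.

7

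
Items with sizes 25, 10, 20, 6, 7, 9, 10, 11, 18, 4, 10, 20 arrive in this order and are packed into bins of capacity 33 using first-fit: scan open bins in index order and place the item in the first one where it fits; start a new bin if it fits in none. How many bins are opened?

5

  25 → bin 1 (new)  [load 25/33]
  10 → bin 2 (new)  [load 10/33]
  20 → bin 2  [load 30/33]
  6 → bin 1  [load 31/33]
  7 → bin 3 (new)  [load 7/33]
  9 → bin 3  [load 16/33]
  10 → bin 3  [load 26/33]
  11 → bin 4 (new)  [load 11/33]
  18 → bin 4  [load 29/33]
  4 → bin 3  [load 30/33]
  10 → bin 5 (new)  [load 10/33]
  20 → bin 5  [load 30/33]
5 bins opened.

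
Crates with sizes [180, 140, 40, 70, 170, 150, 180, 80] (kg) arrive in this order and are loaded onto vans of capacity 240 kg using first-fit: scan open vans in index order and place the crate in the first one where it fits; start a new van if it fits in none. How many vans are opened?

5

  180 → van 1 (new)  [load 180/240]
  140 → van 2 (new)  [load 140/240]
  40 → van 1  [load 220/240]
  70 → van 2  [load 210/240]
  170 → van 3 (new)  [load 170/240]
  150 → van 4 (new)  [load 150/240]
  180 → van 5 (new)  [load 180/240]
  80 → van 4  [load 230/240]
5 vans opened.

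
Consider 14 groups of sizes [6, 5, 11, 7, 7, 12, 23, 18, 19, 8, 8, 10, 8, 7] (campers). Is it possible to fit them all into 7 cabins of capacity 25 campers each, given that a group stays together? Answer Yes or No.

Yes

A valid assignment using 7 cabins:
  cabin 1: 23 = 23
  cabin 2: 19 + 6 = 25
  cabin 3: 18 + 7 = 25
  cabin 4: 12 + 11 = 23
  cabin 5: 10 + 8 + 7 = 25
  cabin 6: 8 + 8 + 7 = 23
  cabin 7: 5 = 5
Every load is within 25 campers, so 7 cabins suffice.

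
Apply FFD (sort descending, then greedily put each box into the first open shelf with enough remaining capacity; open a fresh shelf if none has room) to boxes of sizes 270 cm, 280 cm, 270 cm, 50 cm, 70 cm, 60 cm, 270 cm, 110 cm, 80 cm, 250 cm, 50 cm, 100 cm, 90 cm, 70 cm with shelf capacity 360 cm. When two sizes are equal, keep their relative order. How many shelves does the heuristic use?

6

Sorted descending: 280, 270, 270, 270, 250, 110, 100, 90, 80, 70, 70, 60, 50, 50.
  280 → shelf 1 (new)  [load 280/360]
  270 → shelf 2 (new)  [load 270/360]
  270 → shelf 3 (new)  [load 270/360]
  270 → shelf 4 (new)  [load 270/360]
  250 → shelf 5 (new)  [load 250/360]
  110 → shelf 5  [load 360/360]
  100 → shelf 6 (new)  [load 100/360]
  90 → shelf 2  [load 360/360]
  80 → shelf 1  [load 360/360]
  70 → shelf 3  [load 340/360]
  70 → shelf 4  [load 340/360]
  60 → shelf 6  [load 160/360]
  50 → shelf 6  [load 210/360]
  50 → shelf 6  [load 260/360]
6 shelves opened.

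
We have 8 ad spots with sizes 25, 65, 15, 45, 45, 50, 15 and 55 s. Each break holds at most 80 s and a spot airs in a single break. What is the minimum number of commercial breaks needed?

5

Total = 65 + 55 + 50 + 45 + 45 + 25 + 15 + 15 = 315 s.
Lower bound: ⌈315/80⌉ = 4 commercial breaks.
Also, 5 ad spots each exceed 40 s, and no two of those can share a break, so at least 5 commercial breaks are needed.
A packing using 5 commercial breaks:
  break 1: 65 + 15 = 80
  break 2: 55 + 25 = 80
  break 3: 50 + 15 = 65
  break 4: 45 = 45
  break 5: 45 = 45
This matches the lower bound, so 5 is optimal.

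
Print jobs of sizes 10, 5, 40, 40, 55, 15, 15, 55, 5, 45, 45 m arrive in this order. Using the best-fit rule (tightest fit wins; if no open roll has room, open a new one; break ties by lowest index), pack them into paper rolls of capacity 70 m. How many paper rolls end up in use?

6

  10 → roll 1 (new)  [load 10/70]
  5 → roll 1  [load 15/70]
  40 → roll 1  [load 55/70]
  40 → roll 2 (new)  [load 40/70]
  55 → roll 3 (new)  [load 55/70]
  15 → roll 1  [load 70/70]
  15 → roll 3  [load 70/70]
  55 → roll 4 (new)  [load 55/70]
  5 → roll 4  [load 60/70]
  45 → roll 5 (new)  [load 45/70]
  45 → roll 6 (new)  [load 45/70]
6 paper rolls opened.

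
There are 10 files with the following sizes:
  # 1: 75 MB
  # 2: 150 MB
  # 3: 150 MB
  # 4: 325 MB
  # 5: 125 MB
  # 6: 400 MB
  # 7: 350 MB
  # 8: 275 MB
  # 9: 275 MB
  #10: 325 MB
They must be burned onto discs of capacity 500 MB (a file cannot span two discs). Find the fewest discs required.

Total = 400 + 350 + 325 + 325 + 275 + 275 + 150 + 150 + 125 + 75 = 2450 MB.
Lower bound: ⌈2450/500⌉ = 5 discs.
Also, 6 files each exceed 250 MB, and no two of those can share a disc, so at least 6 discs are needed.
A packing using 6 discs:
  disc 1: 400 + 75 = 475
  disc 2: 350 + 150 = 500
  disc 3: 325 + 150 = 475
  disc 4: 325 + 125 = 450
  disc 5: 275 = 275
  disc 6: 275 = 275
This matches the lower bound, so 6 is optimal.

6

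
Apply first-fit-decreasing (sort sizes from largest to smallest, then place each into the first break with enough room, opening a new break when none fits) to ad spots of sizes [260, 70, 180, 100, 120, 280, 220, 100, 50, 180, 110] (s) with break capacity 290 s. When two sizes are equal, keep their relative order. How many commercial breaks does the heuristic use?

Sorted descending: 280, 260, 220, 180, 180, 120, 110, 100, 100, 70, 50.
  280 → break 1 (new)  [load 280/290]
  260 → break 2 (new)  [load 260/290]
  220 → break 3 (new)  [load 220/290]
  180 → break 4 (new)  [load 180/290]
  180 → break 5 (new)  [load 180/290]
  120 → break 6 (new)  [load 120/290]
  110 → break 4  [load 290/290]
  100 → break 5  [load 280/290]
  100 → break 6  [load 220/290]
  70 → break 3  [load 290/290]
  50 → break 6  [load 270/290]
6 commercial breaks opened.

6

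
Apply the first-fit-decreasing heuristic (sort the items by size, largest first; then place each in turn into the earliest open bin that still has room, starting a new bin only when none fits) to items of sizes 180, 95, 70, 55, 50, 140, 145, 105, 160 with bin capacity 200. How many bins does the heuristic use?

6

Sorted descending: 180, 160, 145, 140, 105, 95, 70, 55, 50.
  180 → bin 1 (new)  [load 180/200]
  160 → bin 2 (new)  [load 160/200]
  145 → bin 3 (new)  [load 145/200]
  140 → bin 4 (new)  [load 140/200]
  105 → bin 5 (new)  [load 105/200]
  95 → bin 5  [load 200/200]
  70 → bin 6 (new)  [load 70/200]
  55 → bin 3  [load 200/200]
  50 → bin 4  [load 190/200]
6 bins opened.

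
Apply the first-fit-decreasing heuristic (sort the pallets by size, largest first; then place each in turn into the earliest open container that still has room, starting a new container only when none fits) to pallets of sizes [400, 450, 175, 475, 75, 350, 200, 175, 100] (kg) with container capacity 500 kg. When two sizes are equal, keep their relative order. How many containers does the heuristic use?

6

Sorted descending: 475, 450, 400, 350, 200, 175, 175, 100, 75.
  475 → container 1 (new)  [load 475/500]
  450 → container 2 (new)  [load 450/500]
  400 → container 3 (new)  [load 400/500]
  350 → container 4 (new)  [load 350/500]
  200 → container 5 (new)  [load 200/500]
  175 → container 5  [load 375/500]
  175 → container 6 (new)  [load 175/500]
  100 → container 3  [load 500/500]
  75 → container 4  [load 425/500]
6 containers opened.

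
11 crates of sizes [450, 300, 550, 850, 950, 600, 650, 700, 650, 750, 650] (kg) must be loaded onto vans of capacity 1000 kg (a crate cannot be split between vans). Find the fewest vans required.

9

Total = 950 + 850 + 750 + 700 + 650 + 650 + 650 + 600 + 550 + 450 + 300 = 7100 kg.
Lower bound: ⌈7100/1000⌉ = 8 vans.
Also, 9 crates each exceed 500 kg, and no two of those can share a van, so at least 9 vans are needed.
A packing using 9 vans:
  van 1: 950 = 950
  van 2: 850 = 850
  van 3: 750 = 750
  van 4: 700 + 300 = 1000
  van 5: 650 = 650
  van 6: 650 = 650
  van 7: 650 = 650
  van 8: 600 = 600
  van 9: 550 + 450 = 1000
This matches the lower bound, so 9 is optimal.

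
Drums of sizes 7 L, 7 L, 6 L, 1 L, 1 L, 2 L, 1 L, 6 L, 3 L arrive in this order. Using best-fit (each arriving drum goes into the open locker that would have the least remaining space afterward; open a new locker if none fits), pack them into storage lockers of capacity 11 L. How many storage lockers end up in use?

4

  7 → locker 1 (new)  [load 7/11]
  7 → locker 2 (new)  [load 7/11]
  6 → locker 3 (new)  [load 6/11]
  1 → locker 1  [load 8/11]
  1 → locker 1  [load 9/11]
  2 → locker 1  [load 11/11]
  1 → locker 2  [load 8/11]
  6 → locker 4 (new)  [load 6/11]
  3 → locker 2  [load 11/11]
4 storage lockers opened.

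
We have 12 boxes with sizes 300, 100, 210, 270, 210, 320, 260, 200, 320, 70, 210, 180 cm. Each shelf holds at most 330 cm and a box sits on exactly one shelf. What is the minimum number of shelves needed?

Total = 320 + 320 + 300 + 270 + 260 + 210 + 210 + 210 + 200 + 180 + 100 + 70 = 2650 cm.
Lower bound: ⌈2650/330⌉ = 9 shelves.
Also, 10 boxes each exceed 165 cm, and no two of those can share a shelf, so at least 10 shelves are needed.
A packing using 10 shelves:
  shelf 1: 320 = 320
  shelf 2: 320 = 320
  shelf 3: 300 = 300
  shelf 4: 270 = 270
  shelf 5: 260 + 70 = 330
  shelf 6: 210 + 100 = 310
  shelf 7: 210 = 210
  shelf 8: 210 = 210
  shelf 9: 200 = 200
  shelf 10: 180 = 180
This matches the lower bound, so 10 is optimal.

10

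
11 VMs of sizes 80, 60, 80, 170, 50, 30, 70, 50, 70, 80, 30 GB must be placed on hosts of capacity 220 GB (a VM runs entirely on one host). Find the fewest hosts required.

4

Total = 170 + 80 + 80 + 80 + 70 + 70 + 60 + 50 + 50 + 30 + 30 = 770 GB.
Lower bound: ⌈770/220⌉ = 4 hosts.
A packing using 4 hosts:
  host 1: 170 + 50 = 220
  host 2: 80 + 80 + 60 = 220
  host 3: 80 + 70 + 70 = 220
  host 4: 50 + 30 + 30 = 110
This matches the lower bound, so 4 is optimal.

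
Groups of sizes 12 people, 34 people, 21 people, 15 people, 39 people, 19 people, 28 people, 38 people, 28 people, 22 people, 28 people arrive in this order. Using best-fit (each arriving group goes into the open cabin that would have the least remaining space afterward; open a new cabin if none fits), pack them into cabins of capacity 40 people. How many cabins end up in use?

  12 → cabin 1 (new)  [load 12/40]
  34 → cabin 2 (new)  [load 34/40]
  21 → cabin 1  [load 33/40]
  15 → cabin 3 (new)  [load 15/40]
  39 → cabin 4 (new)  [load 39/40]
  19 → cabin 3  [load 34/40]
  28 → cabin 5 (new)  [load 28/40]
  38 → cabin 6 (new)  [load 38/40]
  28 → cabin 7 (new)  [load 28/40]
  22 → cabin 8 (new)  [load 22/40]
  28 → cabin 9 (new)  [load 28/40]
9 cabins opened.

9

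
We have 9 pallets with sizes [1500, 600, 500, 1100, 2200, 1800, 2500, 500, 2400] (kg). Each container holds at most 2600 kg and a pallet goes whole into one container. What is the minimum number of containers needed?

Total = 2500 + 2400 + 2200 + 1800 + 1500 + 1100 + 600 + 500 + 500 = 13100 kg.
Lower bound: ⌈13100/2600⌉ = 6 containers.
A packing using 6 containers:
  container 1: 2500 = 2500
  container 2: 2400 = 2400
  container 3: 2200 = 2200
  container 4: 1800 + 600 = 2400
  container 5: 1500 + 1100 = 2600
  container 6: 500 + 500 = 1000
This matches the lower bound, so 6 is optimal.

6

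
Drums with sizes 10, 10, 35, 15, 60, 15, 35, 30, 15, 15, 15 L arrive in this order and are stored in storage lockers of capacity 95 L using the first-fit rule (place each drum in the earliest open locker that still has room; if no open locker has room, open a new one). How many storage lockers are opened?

  10 → locker 1 (new)  [load 10/95]
  10 → locker 1  [load 20/95]
  35 → locker 1  [load 55/95]
  15 → locker 1  [load 70/95]
  60 → locker 2 (new)  [load 60/95]
  15 → locker 1  [load 85/95]
  35 → locker 2  [load 95/95]
  30 → locker 3 (new)  [load 30/95]
  15 → locker 3  [load 45/95]
  15 → locker 3  [load 60/95]
  15 → locker 3  [load 75/95]
3 storage lockers opened.

3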